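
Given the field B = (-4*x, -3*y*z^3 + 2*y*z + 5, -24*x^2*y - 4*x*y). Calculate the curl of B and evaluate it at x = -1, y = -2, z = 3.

(∇×B)₁ = ∂B₃/∂y − ∂B₂/∂z = -24*x^2 - 4*x + 9*y*z^2 - 2*y
(∇×B)₂ = ∂B₁/∂z − ∂B₃/∂x = 48*x*y + 4*y
(∇×B)₃ = ∂B₂/∂x − ∂B₁/∂y = 0
∇×B = (-24*x^2 - 4*x + 9*y*z^2 - 2*y, 48*x*y + 4*y, 0)
At (-1, -2, 3): (-178, 88, 0).

(-178, 88, 0)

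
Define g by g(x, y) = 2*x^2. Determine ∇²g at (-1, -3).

∂²g/∂x² = 4
∂²g/∂y² = 0
∇²g = 4
At (-1, -3): 4.

4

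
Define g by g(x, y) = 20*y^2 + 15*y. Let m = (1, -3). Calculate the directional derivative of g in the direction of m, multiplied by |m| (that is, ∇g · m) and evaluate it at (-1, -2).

∂g/∂x = 0
∂g/∂y = 40*y + 15
∇g at (-1, -2) = (0, -65)
∇g · m = (0)(1) + (-65)(-3) = 195

195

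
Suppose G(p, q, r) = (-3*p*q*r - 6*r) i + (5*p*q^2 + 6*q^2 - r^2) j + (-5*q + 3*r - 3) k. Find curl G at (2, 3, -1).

(∇×G)₁ = ∂G₃/∂q − ∂G₂/∂r = 2*r - 5
(∇×G)₂ = ∂G₁/∂r − ∂G₃/∂p = -3*p*q - 6
(∇×G)₃ = ∂G₂/∂p − ∂G₁/∂q = 3*p*r + 5*q^2
∇×G = (2*r - 5, -3*p*q - 6, 3*p*r + 5*q^2)
At (2, 3, -1): (-7, -24, 39).

(-7, -24, 39)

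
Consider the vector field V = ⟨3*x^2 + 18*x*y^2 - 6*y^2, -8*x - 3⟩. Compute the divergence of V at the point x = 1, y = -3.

168

∂V₁/∂x = 6*x + 18*y^2
∂V₂/∂y = 0
∇·V = 6*x + 18*y^2
At (1, -3): 168.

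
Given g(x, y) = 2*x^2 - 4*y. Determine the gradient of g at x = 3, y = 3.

∂g/∂x = 4*x
∂g/∂y = -4
∇g = (4*x, -4)
At (3, 3): (12, -4).

(12, -4)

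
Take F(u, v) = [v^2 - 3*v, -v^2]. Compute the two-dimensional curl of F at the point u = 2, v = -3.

∂F₂/∂u = 0
∂F₁/∂v = 2*v - 3
Scalar curl = -2*v + 3
At (2, -3): 9.

9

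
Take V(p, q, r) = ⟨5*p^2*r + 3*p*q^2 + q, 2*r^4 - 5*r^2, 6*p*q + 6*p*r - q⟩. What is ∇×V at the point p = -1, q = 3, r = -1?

(∇×V)₁ = ∂V₃/∂q − ∂V₂/∂r = 6*p - 8*r^3 + 10*r - 1
(∇×V)₂ = ∂V₁/∂r − ∂V₃/∂p = 5*p^2 - 6*q - 6*r
(∇×V)₃ = ∂V₂/∂p − ∂V₁/∂q = -6*p*q - 1
∇×V = (6*p - 8*r^3 + 10*r - 1, 5*p^2 - 6*q - 6*r, -6*p*q - 1)
At (-1, 3, -1): (-9, -7, 17).

(-9, -7, 17)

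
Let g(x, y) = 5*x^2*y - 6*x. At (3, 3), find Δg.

30

∂²g/∂x² = 10*y
∂²g/∂y² = 0
∇²g = 10*y
At (3, 3): 30.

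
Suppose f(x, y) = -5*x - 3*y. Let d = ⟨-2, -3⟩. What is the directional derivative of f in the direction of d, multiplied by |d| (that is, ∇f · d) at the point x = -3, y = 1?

19

∂f/∂x = -5
∂f/∂y = -3
∇f at (-3, 1) = (-5, -3)
∇f · d = (-5)(-2) + (-3)(-3) = 19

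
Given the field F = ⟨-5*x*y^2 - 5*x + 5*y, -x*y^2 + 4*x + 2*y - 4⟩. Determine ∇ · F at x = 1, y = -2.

-19

∂F₁/∂x = -5*y^2 - 5
∂F₂/∂y = -2*x*y + 2
∇·F = -2*x*y - 5*y^2 - 3
At (1, -2): -19.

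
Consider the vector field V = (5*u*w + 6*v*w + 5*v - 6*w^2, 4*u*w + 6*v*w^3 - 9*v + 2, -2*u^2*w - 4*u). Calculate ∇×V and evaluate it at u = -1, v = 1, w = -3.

(∇×V)₁ = ∂V₃/∂v − ∂V₂/∂w = -4*u - 18*v*w^2
(∇×V)₂ = ∂V₁/∂w − ∂V₃/∂u = 4*u*w + 5*u + 6*v - 12*w + 4
(∇×V)₃ = ∂V₂/∂u − ∂V₁/∂v = -2*w - 5
∇×V = (-4*u - 18*v*w^2, 4*u*w + 5*u + 6*v - 12*w + 4, -2*w - 5)
At (-1, 1, -3): (-158, 53, 1).

(-158, 53, 1)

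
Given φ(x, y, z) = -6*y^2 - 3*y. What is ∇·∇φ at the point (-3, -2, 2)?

∂²φ/∂x² = 0
∂²φ/∂y² = -12
∂²φ/∂z² = 0
∇²φ = -12
At (-3, -2, 2): -12.

-12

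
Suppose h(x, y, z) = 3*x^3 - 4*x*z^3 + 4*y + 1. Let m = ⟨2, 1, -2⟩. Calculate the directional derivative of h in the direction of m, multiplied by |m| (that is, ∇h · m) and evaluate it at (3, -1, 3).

598

∂h/∂x = 9*x^2 - 4*z^3
∂h/∂y = 4
∂h/∂z = -12*x*z^2
∇h at (3, -1, 3) = (-27, 4, -324)
∇h · m = (-27)(2) + (4)(1) + (-324)(-2) = 598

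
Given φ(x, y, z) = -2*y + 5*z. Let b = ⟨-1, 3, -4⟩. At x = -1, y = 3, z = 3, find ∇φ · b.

∂φ/∂x = 0
∂φ/∂y = -2
∂φ/∂z = 5
∇φ at (-1, 3, 3) = (0, -2, 5)
∇φ · b = (0)(-1) + (-2)(3) + (5)(-4) = -26

-26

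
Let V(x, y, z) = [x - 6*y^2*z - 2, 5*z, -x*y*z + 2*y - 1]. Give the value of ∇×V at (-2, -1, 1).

(∇×V)₁ = ∂V₃/∂y − ∂V₂/∂z = -x*z - 3
(∇×V)₂ = ∂V₁/∂z − ∂V₃/∂x = -6*y^2 + y*z
(∇×V)₃ = ∂V₂/∂x − ∂V₁/∂y = 12*y*z
∇×V = (-x*z - 3, -6*y^2 + y*z, 12*y*z)
At (-2, -1, 1): (-1, -7, -12).

(-1, -7, -12)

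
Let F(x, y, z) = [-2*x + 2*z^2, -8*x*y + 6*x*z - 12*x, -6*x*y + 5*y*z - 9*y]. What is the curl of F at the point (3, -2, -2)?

(-55, -20, -8)

(∇×F)₁ = ∂F₃/∂y − ∂F₂/∂z = -12*x + 5*z - 9
(∇×F)₂ = ∂F₁/∂z − ∂F₃/∂x = 6*y + 4*z
(∇×F)₃ = ∂F₂/∂x − ∂F₁/∂y = -8*y + 6*z - 12
∇×F = (-12*x + 5*z - 9, 6*y + 4*z, -8*y + 6*z - 12)
At (3, -2, -2): (-55, -20, -8).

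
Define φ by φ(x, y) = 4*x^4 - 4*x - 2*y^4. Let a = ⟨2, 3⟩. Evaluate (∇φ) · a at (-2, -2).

-72

∂φ/∂x = 16*x^3 - 4
∂φ/∂y = -8*y^3
∇φ at (-2, -2) = (-132, 64)
∇φ · a = (-132)(2) + (64)(3) = -72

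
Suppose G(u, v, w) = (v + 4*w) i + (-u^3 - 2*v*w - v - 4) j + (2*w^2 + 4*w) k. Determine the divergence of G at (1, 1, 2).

7

∂G₁/∂u = 0
∂G₂/∂v = -2*w - 1
∂G₃/∂w = 4*w + 4
∇·G = 2*w + 3
At (1, 1, 2): 7.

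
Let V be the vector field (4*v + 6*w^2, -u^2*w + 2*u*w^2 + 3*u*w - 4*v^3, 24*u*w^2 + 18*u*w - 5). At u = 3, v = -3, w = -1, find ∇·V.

∂V₁/∂u = 0
∂V₂/∂v = -12*v^2
∂V₃/∂w = 48*u*w + 18*u
∇·V = 48*u*w + 18*u - 12*v^2
At (3, -3, -1): -198.

-198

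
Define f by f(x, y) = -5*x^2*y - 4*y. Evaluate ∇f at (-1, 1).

∂f/∂x = -10*x*y
∂f/∂y = -5*x^2 - 4
∇f = (-10*x*y, -5*x^2 - 4)
At (-1, 1): (10, -9).

(10, -9)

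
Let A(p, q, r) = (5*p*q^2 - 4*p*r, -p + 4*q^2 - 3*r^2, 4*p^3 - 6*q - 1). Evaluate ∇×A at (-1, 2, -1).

(-12, -8, 19)

(∇×A)₁ = ∂A₃/∂q − ∂A₂/∂r = 6*r - 6
(∇×A)₂ = ∂A₁/∂r − ∂A₃/∂p = -12*p^2 - 4*p
(∇×A)₃ = ∂A₂/∂p − ∂A₁/∂q = -10*p*q - 1
∇×A = (6*r - 6, -12*p^2 - 4*p, -10*p*q - 1)
At (-1, 2, -1): (-12, -8, 19).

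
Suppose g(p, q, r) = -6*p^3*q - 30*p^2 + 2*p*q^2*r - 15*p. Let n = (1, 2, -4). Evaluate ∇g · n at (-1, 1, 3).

∂g/∂p = -18*p^2*q - 60*p + 2*q^2*r - 15
∂g/∂q = -6*p^3 + 4*p*q*r
∂g/∂r = 2*p*q^2
∇g at (-1, 1, 3) = (33, -6, -2)
∇g · n = (33)(1) + (-6)(2) + (-2)(-4) = 29

29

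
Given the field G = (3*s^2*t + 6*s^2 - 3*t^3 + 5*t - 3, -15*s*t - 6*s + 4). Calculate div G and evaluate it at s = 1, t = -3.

∂G₁/∂s = 6*s*t + 12*s
∂G₂/∂t = -15*s
∇·G = 6*s*t - 3*s
At (1, -3): -21.

-21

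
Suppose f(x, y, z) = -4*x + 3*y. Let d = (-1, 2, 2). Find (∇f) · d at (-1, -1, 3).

10

∂f/∂x = -4
∂f/∂y = 3
∂f/∂z = 0
∇f at (-1, -1, 3) = (-4, 3, 0)
∇f · d = (-4)(-1) + (3)(2) + (0)(2) = 10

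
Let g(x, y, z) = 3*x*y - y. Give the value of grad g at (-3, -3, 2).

(-9, -10, 0)

∂g/∂x = 3*y
∂g/∂y = 3*x - 1
∂g/∂z = 0
∇g = (3*y, 3*x - 1, 0)
At (-3, -3, 2): (-9, -10, 0).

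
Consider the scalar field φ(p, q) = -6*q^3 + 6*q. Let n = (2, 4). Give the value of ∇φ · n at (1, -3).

∂φ/∂p = 0
∂φ/∂q = -18*q^2 + 6
∇φ at (1, -3) = (0, -156)
∇φ · n = (0)(2) + (-156)(4) = -624

-624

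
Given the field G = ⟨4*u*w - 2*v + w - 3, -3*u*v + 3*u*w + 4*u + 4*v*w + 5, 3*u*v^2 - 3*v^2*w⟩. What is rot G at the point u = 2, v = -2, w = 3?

(14, -3, 21)

(∇×G)₁ = ∂G₃/∂v − ∂G₂/∂w = 6*u*v - 3*u - 6*v*w - 4*v
(∇×G)₂ = ∂G₁/∂w − ∂G₃/∂u = 4*u - 3*v^2 + 1
(∇×G)₃ = ∂G₂/∂u − ∂G₁/∂v = -3*v + 3*w + 6
∇×G = (6*u*v - 3*u - 6*v*w - 4*v, 4*u - 3*v^2 + 1, -3*v + 3*w + 6)
At (2, -2, 3): (14, -3, 21).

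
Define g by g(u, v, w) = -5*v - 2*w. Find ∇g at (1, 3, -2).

(0, -5, -2)

∂g/∂u = 0
∂g/∂v = -5
∂g/∂w = -2
∇g = (0, -5, -2)
At (1, 3, -2): (0, -5, -2).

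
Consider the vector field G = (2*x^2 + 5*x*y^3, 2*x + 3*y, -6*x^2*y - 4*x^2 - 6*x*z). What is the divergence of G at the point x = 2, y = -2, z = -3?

∂G₁/∂x = 4*x + 5*y^3
∂G₂/∂y = 3
∂G₃/∂z = -6*x
∇·G = -2*x + 5*y^3 + 3
At (2, -2, -3): -41.

-41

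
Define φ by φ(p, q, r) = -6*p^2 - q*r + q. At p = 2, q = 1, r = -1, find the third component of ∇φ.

(∇φ)_3 = ∂φ/∂r = -q
At (2, 1, -1): -1.

-1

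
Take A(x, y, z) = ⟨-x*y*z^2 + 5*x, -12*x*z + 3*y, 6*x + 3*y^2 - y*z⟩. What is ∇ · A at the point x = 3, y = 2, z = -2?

-2

∂A₁/∂x = -y*z^2 + 5
∂A₂/∂y = 3
∂A₃/∂z = -y
∇·A = -y*z^2 - y + 8
At (3, 2, -2): -2.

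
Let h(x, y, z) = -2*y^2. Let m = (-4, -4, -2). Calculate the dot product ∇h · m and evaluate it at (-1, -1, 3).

∂h/∂x = 0
∂h/∂y = -4*y
∂h/∂z = 0
∇h at (-1, -1, 3) = (0, 4, 0)
∇h · m = (0)(-4) + (4)(-4) + (0)(-2) = -16

-16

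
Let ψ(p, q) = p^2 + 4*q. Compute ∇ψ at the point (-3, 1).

(-6, 4)

∂ψ/∂p = 2*p
∂ψ/∂q = 4
∇ψ = (2*p, 4)
At (-3, 1): (-6, 4).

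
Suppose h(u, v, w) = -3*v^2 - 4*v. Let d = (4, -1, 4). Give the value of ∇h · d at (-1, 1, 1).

10

∂h/∂u = 0
∂h/∂v = -6*v - 4
∂h/∂w = 0
∇h at (-1, 1, 1) = (0, -10, 0)
∇h · d = (0)(4) + (-10)(-1) + (0)(4) = 10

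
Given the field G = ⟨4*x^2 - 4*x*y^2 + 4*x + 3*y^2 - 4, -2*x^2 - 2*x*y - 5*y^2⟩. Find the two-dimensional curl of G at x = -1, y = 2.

-28

∂G₂/∂x = -4*x - 2*y
∂G₁/∂y = -8*x*y + 6*y
Scalar curl = 8*x*y - 4*x - 8*y
At (-1, 2): -28.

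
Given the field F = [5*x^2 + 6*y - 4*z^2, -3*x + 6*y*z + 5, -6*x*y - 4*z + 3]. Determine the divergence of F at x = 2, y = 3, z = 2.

∂F₁/∂x = 10*x
∂F₂/∂y = 6*z
∂F₃/∂z = -4
∇·F = 10*x + 6*z - 4
At (2, 3, 2): 28.

28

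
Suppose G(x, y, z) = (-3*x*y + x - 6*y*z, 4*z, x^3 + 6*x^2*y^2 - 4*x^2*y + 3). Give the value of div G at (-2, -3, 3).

10

∂G₁/∂x = -3*y + 1
∂G₂/∂y = 0
∂G₃/∂z = 0
∇·G = -3*y + 1
At (-2, -3, 3): 10.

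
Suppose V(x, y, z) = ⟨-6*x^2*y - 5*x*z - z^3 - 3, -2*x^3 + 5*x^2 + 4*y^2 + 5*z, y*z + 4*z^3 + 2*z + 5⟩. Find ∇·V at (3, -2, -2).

114

∂V₁/∂x = -12*x*y - 5*z
∂V₂/∂y = 8*y
∂V₃/∂z = y + 12*z^2 + 2
∇·V = -12*x*y + 9*y + 12*z^2 - 5*z + 2
At (3, -2, -2): 114.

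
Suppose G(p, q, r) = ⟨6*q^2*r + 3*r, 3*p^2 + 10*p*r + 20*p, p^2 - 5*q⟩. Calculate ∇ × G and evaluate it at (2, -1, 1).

(-25, 5, 54)

(∇×G)₁ = ∂G₃/∂q − ∂G₂/∂r = -10*p - 5
(∇×G)₂ = ∂G₁/∂r − ∂G₃/∂p = -2*p + 6*q^2 + 3
(∇×G)₃ = ∂G₂/∂p − ∂G₁/∂q = 6*p - 12*q*r + 10*r + 20
∇×G = (-10*p - 5, -2*p + 6*q^2 + 3, 6*p - 12*q*r + 10*r + 20)
At (2, -1, 1): (-25, 5, 54).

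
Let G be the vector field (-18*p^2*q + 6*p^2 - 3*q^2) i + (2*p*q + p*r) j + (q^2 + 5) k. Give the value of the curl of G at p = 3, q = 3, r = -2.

(∇×G)₁ = ∂G₃/∂q − ∂G₂/∂r = -p + 2*q
(∇×G)₂ = ∂G₁/∂r − ∂G₃/∂p = 0
(∇×G)₃ = ∂G₂/∂p − ∂G₁/∂q = 18*p^2 + 8*q + r
∇×G = (-p + 2*q, 0, 18*p^2 + 8*q + r)
At (3, 3, -2): (3, 0, 184).

(3, 0, 184)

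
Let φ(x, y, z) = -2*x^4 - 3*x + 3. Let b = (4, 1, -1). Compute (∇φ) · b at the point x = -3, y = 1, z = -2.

852

∂φ/∂x = -8*x^3 - 3
∂φ/∂y = 0
∂φ/∂z = 0
∇φ at (-3, 1, -2) = (213, 0, 0)
∇φ · b = (213)(4) + (0)(1) + (0)(-1) = 852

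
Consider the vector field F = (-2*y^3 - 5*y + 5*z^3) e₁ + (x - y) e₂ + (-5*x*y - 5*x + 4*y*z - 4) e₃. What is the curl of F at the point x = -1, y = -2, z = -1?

(1, 10, 30)

(∇×F)₁ = ∂F₃/∂y − ∂F₂/∂z = -5*x + 4*z
(∇×F)₂ = ∂F₁/∂z − ∂F₃/∂x = 5*y + 15*z^2 + 5
(∇×F)₃ = ∂F₂/∂x − ∂F₁/∂y = 6*y^2 + 6
∇×F = (-5*x + 4*z, 5*y + 15*z^2 + 5, 6*y^2 + 6)
At (-1, -2, -1): (1, 10, 30).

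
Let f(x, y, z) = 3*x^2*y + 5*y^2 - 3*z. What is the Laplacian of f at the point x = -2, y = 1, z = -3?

16

∂²f/∂x² = 6*y
∂²f/∂y² = 10
∂²f/∂z² = 0
∇²f = 6*y + 10
At (-2, 1, -3): 16.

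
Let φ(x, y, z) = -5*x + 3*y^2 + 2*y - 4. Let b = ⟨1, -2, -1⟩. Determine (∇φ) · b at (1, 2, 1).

∂φ/∂x = -5
∂φ/∂y = 6*y + 2
∂φ/∂z = 0
∇φ at (1, 2, 1) = (-5, 14, 0)
∇φ · b = (-5)(1) + (14)(-2) + (0)(-1) = -33

-33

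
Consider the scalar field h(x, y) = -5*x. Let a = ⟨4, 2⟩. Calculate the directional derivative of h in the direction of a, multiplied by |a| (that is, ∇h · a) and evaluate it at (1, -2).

∂h/∂x = -5
∂h/∂y = 0
∇h at (1, -2) = (-5, 0)
∇h · a = (-5)(4) + (0)(2) = -20

-20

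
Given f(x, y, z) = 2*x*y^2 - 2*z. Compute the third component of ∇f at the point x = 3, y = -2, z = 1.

(∇f)_3 = ∂f/∂z = -2
At (3, -2, 1): -2.

-2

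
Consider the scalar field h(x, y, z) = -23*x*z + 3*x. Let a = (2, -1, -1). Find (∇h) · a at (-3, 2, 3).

-201

∂h/∂x = -23*z + 3
∂h/∂y = 0
∂h/∂z = -23*x
∇h at (-3, 2, 3) = (-66, 0, 69)
∇h · a = (-66)(2) + (0)(-1) + (69)(-1) = -201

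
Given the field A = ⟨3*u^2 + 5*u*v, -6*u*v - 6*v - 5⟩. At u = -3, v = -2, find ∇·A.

∂A₁/∂u = 6*u + 5*v
∂A₂/∂v = -6*u - 6
∇·A = 5*v - 6
At (-3, -2): -16.

-16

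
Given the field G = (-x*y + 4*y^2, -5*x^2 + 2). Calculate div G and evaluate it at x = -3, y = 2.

-2

∂G₁/∂x = -y
∂G₂/∂y = 0
∇·G = -y
At (-3, 2): -2.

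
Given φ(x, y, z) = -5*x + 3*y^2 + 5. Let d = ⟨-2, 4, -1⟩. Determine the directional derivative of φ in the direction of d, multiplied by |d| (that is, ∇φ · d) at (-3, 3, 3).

∂φ/∂x = -5
∂φ/∂y = 6*y
∂φ/∂z = 0
∇φ at (-3, 3, 3) = (-5, 18, 0)
∇φ · d = (-5)(-2) + (18)(4) + (0)(-1) = 82

82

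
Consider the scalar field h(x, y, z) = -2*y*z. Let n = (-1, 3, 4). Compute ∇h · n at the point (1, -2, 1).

∂h/∂x = 0
∂h/∂y = -2*z
∂h/∂z = -2*y
∇h at (1, -2, 1) = (0, -2, 4)
∇h · n = (0)(-1) + (-2)(3) + (4)(4) = 10

10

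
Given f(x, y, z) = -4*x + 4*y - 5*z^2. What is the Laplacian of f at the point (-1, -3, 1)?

∂²f/∂x² = 0
∂²f/∂y² = 0
∂²f/∂z² = -10
∇²f = -10
At (-1, -3, 1): -10.

-10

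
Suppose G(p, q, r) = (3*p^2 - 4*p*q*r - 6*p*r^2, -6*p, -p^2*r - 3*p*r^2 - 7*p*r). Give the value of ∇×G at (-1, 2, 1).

(0, 28, -10)

(∇×G)₁ = ∂G₃/∂q − ∂G₂/∂r = 0
(∇×G)₂ = ∂G₁/∂r − ∂G₃/∂p = -4*p*q - 10*p*r + 3*r^2 + 7*r
(∇×G)₃ = ∂G₂/∂p − ∂G₁/∂q = 4*p*r - 6
∇×G = (0, -4*p*q - 10*p*r + 3*r^2 + 7*r, 4*p*r - 6)
At (-1, 2, 1): (0, 28, -10).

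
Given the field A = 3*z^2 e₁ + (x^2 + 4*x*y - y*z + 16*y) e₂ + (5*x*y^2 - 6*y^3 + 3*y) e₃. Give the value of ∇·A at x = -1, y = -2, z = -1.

13

∂A₁/∂x = 0
∂A₂/∂y = 4*x - z + 16
∂A₃/∂z = 0
∇·A = 4*x - z + 16
At (-1, -2, -1): 13.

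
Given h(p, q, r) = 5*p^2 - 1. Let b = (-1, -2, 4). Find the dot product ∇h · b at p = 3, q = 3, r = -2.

-30

∂h/∂p = 10*p
∂h/∂q = 0
∂h/∂r = 0
∇h at (3, 3, -2) = (30, 0, 0)
∇h · b = (30)(-1) + (0)(-2) + (0)(4) = -30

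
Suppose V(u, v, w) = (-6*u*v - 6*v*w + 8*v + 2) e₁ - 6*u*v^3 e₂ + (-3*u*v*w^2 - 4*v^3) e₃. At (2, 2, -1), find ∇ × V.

(∇×V)₁ = ∂V₃/∂v − ∂V₂/∂w = -3*u*w^2 - 12*v^2
(∇×V)₂ = ∂V₁/∂w − ∂V₃/∂u = 3*v*w^2 - 6*v
(∇×V)₃ = ∂V₂/∂u − ∂V₁/∂v = 6*u - 6*v^3 + 6*w - 8
∇×V = (-3*u*w^2 - 12*v^2, 3*v*w^2 - 6*v, 6*u - 6*v^3 + 6*w - 8)
At (2, 2, -1): (-54, -6, -50).

(-54, -6, -50)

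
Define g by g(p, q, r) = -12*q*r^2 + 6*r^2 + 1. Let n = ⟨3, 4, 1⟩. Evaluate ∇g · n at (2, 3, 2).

-312

∂g/∂p = 0
∂g/∂q = -12*r^2
∂g/∂r = -24*q*r + 12*r
∇g at (2, 3, 2) = (0, -48, -120)
∇g · n = (0)(3) + (-48)(4) + (-120)(1) = -312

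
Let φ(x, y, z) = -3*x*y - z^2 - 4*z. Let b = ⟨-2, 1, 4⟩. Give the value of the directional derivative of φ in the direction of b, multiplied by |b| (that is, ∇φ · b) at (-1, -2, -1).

-17

∂φ/∂x = -3*y
∂φ/∂y = -3*x
∂φ/∂z = -2*z - 4
∇φ at (-1, -2, -1) = (6, 3, -2)
∇φ · b = (6)(-2) + (3)(1) + (-2)(4) = -17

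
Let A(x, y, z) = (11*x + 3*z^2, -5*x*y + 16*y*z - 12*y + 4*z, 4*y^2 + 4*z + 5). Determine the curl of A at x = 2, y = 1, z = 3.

(-12, 18, -5)

(∇×A)₁ = ∂A₃/∂y − ∂A₂/∂z = -8*y - 4
(∇×A)₂ = ∂A₁/∂z − ∂A₃/∂x = 6*z
(∇×A)₃ = ∂A₂/∂x − ∂A₁/∂y = -5*y
∇×A = (-8*y - 4, 6*z, -5*y)
At (2, 1, 3): (-12, 18, -5).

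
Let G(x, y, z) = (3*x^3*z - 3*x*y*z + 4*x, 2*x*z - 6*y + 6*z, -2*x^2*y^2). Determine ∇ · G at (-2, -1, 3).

∂G₁/∂x = 9*x^2*z - 3*y*z + 4
∂G₂/∂y = -6
∂G₃/∂z = 0
∇·G = 9*x^2*z - 3*y*z - 2
At (-2, -1, 3): 115.

115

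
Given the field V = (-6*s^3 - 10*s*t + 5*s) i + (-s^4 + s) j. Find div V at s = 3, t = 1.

∂V₁/∂s = -18*s^2 - 10*t + 5
∂V₂/∂t = 0
∇·V = -18*s^2 - 10*t + 5
At (3, 1): -167.

-167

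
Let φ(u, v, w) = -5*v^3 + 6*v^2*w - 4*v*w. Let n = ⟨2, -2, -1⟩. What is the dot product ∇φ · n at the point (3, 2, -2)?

184

∂φ/∂u = 0
∂φ/∂v = -15*v^2 + 12*v*w - 4*w
∂φ/∂w = 6*v^2 - 4*v
∇φ at (3, 2, -2) = (0, -100, 16)
∇φ · n = (0)(2) + (-100)(-2) + (16)(-1) = 184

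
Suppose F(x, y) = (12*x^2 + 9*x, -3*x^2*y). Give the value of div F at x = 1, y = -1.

∂F₁/∂x = 24*x + 9
∂F₂/∂y = -3*x^2
∇·F = -3*x^2 + 24*x + 9
At (1, -1): 30.

30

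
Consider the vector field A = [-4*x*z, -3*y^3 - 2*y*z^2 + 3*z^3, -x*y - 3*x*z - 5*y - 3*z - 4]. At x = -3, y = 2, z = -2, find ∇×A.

(-54, 8, 0)

(∇×A)₁ = ∂A₃/∂y − ∂A₂/∂z = -x + 4*y*z - 9*z^2 - 5
(∇×A)₂ = ∂A₁/∂z − ∂A₃/∂x = -4*x + y + 3*z
(∇×A)₃ = ∂A₂/∂x − ∂A₁/∂y = 0
∇×A = (-x + 4*y*z - 9*z^2 - 5, -4*x + y + 3*z, 0)
At (-3, 2, -2): (-54, 8, 0).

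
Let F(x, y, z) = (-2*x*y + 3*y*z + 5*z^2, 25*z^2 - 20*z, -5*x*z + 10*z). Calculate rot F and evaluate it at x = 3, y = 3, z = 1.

(-30, 24, 3)

(∇×F)₁ = ∂F₃/∂y − ∂F₂/∂z = -50*z + 20
(∇×F)₂ = ∂F₁/∂z − ∂F₃/∂x = 3*y + 15*z
(∇×F)₃ = ∂F₂/∂x − ∂F₁/∂y = 2*x - 3*z
∇×F = (-50*z + 20, 3*y + 15*z, 2*x - 3*z)
At (3, 3, 1): (-30, 24, 3).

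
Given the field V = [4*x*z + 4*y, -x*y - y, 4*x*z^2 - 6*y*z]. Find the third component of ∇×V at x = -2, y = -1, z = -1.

(∇×V)_3 = ∂V₂/∂x − ∂V₁/∂y
= -y − (4)
= -y - 4
At (-2, -1, -1): -3.

-3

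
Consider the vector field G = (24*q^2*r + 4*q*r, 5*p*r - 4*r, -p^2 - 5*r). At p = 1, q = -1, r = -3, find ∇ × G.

(∇×G)₁ = ∂G₃/∂q − ∂G₂/∂r = -5*p + 4
(∇×G)₂ = ∂G₁/∂r − ∂G₃/∂p = 2*p + 24*q^2 + 4*q
(∇×G)₃ = ∂G₂/∂p − ∂G₁/∂q = -48*q*r + r
∇×G = (-5*p + 4, 2*p + 24*q^2 + 4*q, -48*q*r + r)
At (1, -1, -3): (-1, 22, -147).

(-1, 22, -147)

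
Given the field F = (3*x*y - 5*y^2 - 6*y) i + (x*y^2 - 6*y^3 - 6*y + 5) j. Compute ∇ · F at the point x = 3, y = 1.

-15

∂F₁/∂x = 3*y
∂F₂/∂y = 2*x*y - 18*y^2 - 6
∇·F = 2*x*y - 18*y^2 + 3*y - 6
At (3, 1): -15.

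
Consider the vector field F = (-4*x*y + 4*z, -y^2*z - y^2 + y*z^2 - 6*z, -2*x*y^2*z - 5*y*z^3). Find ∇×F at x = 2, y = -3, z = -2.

(-5, -32, 8)

(∇×F)₁ = ∂F₃/∂y − ∂F₂/∂z = -4*x*y*z + y^2 - 2*y*z - 5*z^3 + 6
(∇×F)₂ = ∂F₁/∂z − ∂F₃/∂x = 2*y^2*z + 4
(∇×F)₃ = ∂F₂/∂x − ∂F₁/∂y = 4*x
∇×F = (-4*x*y*z + y^2 - 2*y*z - 5*z^3 + 6, 2*y^2*z + 4, 4*x)
At (2, -3, -2): (-5, -32, 8).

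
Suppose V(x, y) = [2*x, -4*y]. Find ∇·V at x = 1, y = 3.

-2

∂V₁/∂x = 2
∂V₂/∂y = -4
∇·V = -2
At (1, 3): -2.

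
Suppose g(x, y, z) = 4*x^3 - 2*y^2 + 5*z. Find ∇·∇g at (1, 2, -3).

20

∂²g/∂x² = 24*x
∂²g/∂y² = -4
∂²g/∂z² = 0
∇²g = 24*x - 4
At (1, 2, -3): 20.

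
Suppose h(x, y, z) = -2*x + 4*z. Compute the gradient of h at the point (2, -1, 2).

(-2, 0, 4)

∂h/∂x = -2
∂h/∂y = 0
∂h/∂z = 4
∇h = (-2, 0, 4)
At (2, -1, 2): (-2, 0, 4).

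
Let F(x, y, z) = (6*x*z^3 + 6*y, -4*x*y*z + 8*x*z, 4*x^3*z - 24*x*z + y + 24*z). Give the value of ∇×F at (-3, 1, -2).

(∇×F)₁ = ∂F₃/∂y − ∂F₂/∂z = 4*x*y - 8*x + 1
(∇×F)₂ = ∂F₁/∂z − ∂F₃/∂x = -12*x^2*z + 18*x*z^2 + 24*z
(∇×F)₃ = ∂F₂/∂x − ∂F₁/∂y = -4*y*z + 8*z - 6
∇×F = (4*x*y - 8*x + 1, -12*x^2*z + 18*x*z^2 + 24*z, -4*y*z + 8*z - 6)
At (-3, 1, -2): (13, -48, -14).

(13, -48, -14)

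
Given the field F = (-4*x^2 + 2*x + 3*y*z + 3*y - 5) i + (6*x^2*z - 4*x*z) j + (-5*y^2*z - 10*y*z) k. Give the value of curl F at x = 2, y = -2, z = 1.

(-6, -6, 14)

(∇×F)₁ = ∂F₃/∂y − ∂F₂/∂z = -6*x^2 + 4*x - 10*y*z - 10*z
(∇×F)₂ = ∂F₁/∂z − ∂F₃/∂x = 3*y
(∇×F)₃ = ∂F₂/∂x − ∂F₁/∂y = 12*x*z - 7*z - 3
∇×F = (-6*x^2 + 4*x - 10*y*z - 10*z, 3*y, 12*x*z - 7*z - 3)
At (2, -2, 1): (-6, -6, 14).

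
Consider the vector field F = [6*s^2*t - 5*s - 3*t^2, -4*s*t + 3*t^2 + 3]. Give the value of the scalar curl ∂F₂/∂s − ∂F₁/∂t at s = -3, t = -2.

-58

∂F₂/∂s = -4*t
∂F₁/∂t = 6*s^2 - 6*t
Scalar curl = -6*s^2 + 2*t
At (-3, -2): -58.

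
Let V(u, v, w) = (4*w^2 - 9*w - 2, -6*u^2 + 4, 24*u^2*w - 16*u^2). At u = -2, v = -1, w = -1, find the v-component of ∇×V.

-177

(∇×V)_2 = ∂V₁/∂w − ∂V₃/∂u
= 8*w - 9 − (48*u*w - 32*u)
= -48*u*w + 32*u + 8*w - 9
At (-2, -1, -1): -177.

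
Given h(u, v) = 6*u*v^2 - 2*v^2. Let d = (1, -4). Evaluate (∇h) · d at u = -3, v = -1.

∂h/∂u = 6*v^2
∂h/∂v = 12*u*v - 4*v
∇h at (-3, -1) = (6, 40)
∇h · d = (6)(1) + (40)(-4) = -154

-154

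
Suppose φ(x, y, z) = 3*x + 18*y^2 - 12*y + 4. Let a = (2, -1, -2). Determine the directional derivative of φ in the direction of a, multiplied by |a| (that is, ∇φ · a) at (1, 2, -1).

∂φ/∂x = 3
∂φ/∂y = 36*y - 12
∂φ/∂z = 0
∇φ at (1, 2, -1) = (3, 60, 0)
∇φ · a = (3)(2) + (60)(-1) + (0)(-2) = -54

-54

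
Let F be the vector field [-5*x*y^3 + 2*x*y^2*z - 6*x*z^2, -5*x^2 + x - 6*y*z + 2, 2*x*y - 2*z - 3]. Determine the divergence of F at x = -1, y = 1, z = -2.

-23

∂F₁/∂x = -5*y^3 + 2*y^2*z - 6*z^2
∂F₂/∂y = -6*z
∂F₃/∂z = -2
∇·F = -5*y^3 + 2*y^2*z - 6*z^2 - 6*z - 2
At (-1, 1, -2): -23.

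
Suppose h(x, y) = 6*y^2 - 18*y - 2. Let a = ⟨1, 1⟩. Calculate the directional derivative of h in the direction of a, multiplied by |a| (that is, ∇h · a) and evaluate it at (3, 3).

18

∂h/∂x = 0
∂h/∂y = 12*y - 18
∇h at (3, 3) = (0, 18)
∇h · a = (0)(1) + (18)(1) = 18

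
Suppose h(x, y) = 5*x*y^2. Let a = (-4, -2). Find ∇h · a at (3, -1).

40

∂h/∂x = 5*y^2
∂h/∂y = 10*x*y
∇h at (3, -1) = (5, -30)
∇h · a = (5)(-4) + (-30)(-2) = 40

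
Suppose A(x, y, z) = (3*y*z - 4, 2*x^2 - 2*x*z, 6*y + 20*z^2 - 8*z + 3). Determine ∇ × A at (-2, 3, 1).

(∇×A)₁ = ∂A₃/∂y − ∂A₂/∂z = 2*x + 6
(∇×A)₂ = ∂A₁/∂z − ∂A₃/∂x = 3*y
(∇×A)₃ = ∂A₂/∂x − ∂A₁/∂y = 4*x - 5*z
∇×A = (2*x + 6, 3*y, 4*x - 5*z)
At (-2, 3, 1): (2, 9, -13).

(2, 9, -13)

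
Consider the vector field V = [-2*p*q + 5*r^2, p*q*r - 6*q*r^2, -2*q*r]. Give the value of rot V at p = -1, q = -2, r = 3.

(-80, 30, -8)

(∇×V)₁ = ∂V₃/∂q − ∂V₂/∂r = -p*q + 12*q*r - 2*r
(∇×V)₂ = ∂V₁/∂r − ∂V₃/∂p = 10*r
(∇×V)₃ = ∂V₂/∂p − ∂V₁/∂q = 2*p + q*r
∇×V = (-p*q + 12*q*r - 2*r, 10*r, 2*p + q*r)
At (-1, -2, 3): (-80, 30, -8).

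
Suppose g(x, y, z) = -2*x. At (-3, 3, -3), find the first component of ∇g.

(∇g)_1 = ∂g/∂x = -2
At (-3, 3, -3): -2.

-2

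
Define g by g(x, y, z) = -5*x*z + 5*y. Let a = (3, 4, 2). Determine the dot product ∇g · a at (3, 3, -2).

∂g/∂x = -5*z
∂g/∂y = 5
∂g/∂z = -5*x
∇g at (3, 3, -2) = (10, 5, -15)
∇g · a = (10)(3) + (5)(4) + (-15)(2) = 20

20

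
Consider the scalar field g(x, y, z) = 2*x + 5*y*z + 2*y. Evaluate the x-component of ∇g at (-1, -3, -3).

(∇g)_1 = ∂g/∂x = 2
At (-1, -3, -3): 2.

2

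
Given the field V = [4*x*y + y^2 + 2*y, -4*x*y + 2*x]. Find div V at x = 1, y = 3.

∂V₁/∂x = 4*y
∂V₂/∂y = -4*x
∇·V = -4*x + 4*y
At (1, 3): 8.

8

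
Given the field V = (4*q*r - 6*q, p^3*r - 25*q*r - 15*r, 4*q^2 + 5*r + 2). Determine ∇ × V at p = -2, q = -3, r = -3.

(∇×V)₁ = ∂V₃/∂q − ∂V₂/∂r = -p^3 + 33*q + 15
(∇×V)₂ = ∂V₁/∂r − ∂V₃/∂p = 4*q
(∇×V)₃ = ∂V₂/∂p − ∂V₁/∂q = 3*p^2*r - 4*r + 6
∇×V = (-p^3 + 33*q + 15, 4*q, 3*p^2*r - 4*r + 6)
At (-2, -3, -3): (-76, -12, -18).

(-76, -12, -18)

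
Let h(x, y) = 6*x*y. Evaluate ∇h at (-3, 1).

∂h/∂x = 6*y
∂h/∂y = 6*x
∇h = (6*y, 6*x)
At (-3, 1): (6, -18).

(6, -18)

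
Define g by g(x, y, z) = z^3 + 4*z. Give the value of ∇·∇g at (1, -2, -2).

-12

∂²g/∂x² = 0
∂²g/∂y² = 0
∂²g/∂z² = 6*z
∇²g = 6*z
At (1, -2, -2): -12.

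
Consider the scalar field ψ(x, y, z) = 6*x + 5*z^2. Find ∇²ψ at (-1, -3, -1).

10

∂²ψ/∂x² = 0
∂²ψ/∂y² = 0
∂²ψ/∂z² = 10
∇²ψ = 10
At (-1, -3, -1): 10.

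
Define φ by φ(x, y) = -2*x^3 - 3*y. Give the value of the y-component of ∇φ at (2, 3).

-3

(∇φ)_2 = ∂φ/∂y = -3
At (2, 3): -3.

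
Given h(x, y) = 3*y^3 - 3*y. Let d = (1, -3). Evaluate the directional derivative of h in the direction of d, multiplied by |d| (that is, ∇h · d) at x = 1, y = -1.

-18

∂h/∂x = 0
∂h/∂y = 9*y^2 - 3
∇h at (1, -1) = (0, 6)
∇h · d = (0)(1) + (6)(-3) = -18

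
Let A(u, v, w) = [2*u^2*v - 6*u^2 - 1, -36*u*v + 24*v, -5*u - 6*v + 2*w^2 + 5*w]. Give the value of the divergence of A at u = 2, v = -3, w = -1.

-95

∂A₁/∂u = 4*u*v - 12*u
∂A₂/∂v = -36*u + 24
∂A₃/∂w = 4*w + 5
∇·A = 4*u*v - 48*u + 4*w + 29
At (2, -3, -1): -95.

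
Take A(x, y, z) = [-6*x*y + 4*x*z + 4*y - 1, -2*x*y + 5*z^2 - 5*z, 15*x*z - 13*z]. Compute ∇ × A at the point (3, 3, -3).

(∇×A)₁ = ∂A₃/∂y − ∂A₂/∂z = -10*z + 5
(∇×A)₂ = ∂A₁/∂z − ∂A₃/∂x = 4*x - 15*z
(∇×A)₃ = ∂A₂/∂x − ∂A₁/∂y = 6*x - 2*y - 4
∇×A = (-10*z + 5, 4*x - 15*z, 6*x - 2*y - 4)
At (3, 3, -3): (35, 57, 8).

(35, 57, 8)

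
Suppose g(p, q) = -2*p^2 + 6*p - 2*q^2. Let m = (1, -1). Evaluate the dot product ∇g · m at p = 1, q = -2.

-6

∂g/∂p = -4*p + 6
∂g/∂q = -4*q
∇g at (1, -2) = (2, 8)
∇g · m = (2)(1) + (8)(-1) = -6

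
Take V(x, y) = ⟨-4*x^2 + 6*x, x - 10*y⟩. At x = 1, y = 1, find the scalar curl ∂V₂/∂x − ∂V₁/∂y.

∂V₂/∂x = 1
∂V₁/∂y = 0
Scalar curl = 1
At (1, 1): 1.

1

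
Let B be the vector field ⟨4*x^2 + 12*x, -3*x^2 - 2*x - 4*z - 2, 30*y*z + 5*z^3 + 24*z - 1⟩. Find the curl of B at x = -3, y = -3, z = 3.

(∇×B)₁ = ∂B₃/∂y − ∂B₂/∂z = 30*z + 4
(∇×B)₂ = ∂B₁/∂z − ∂B₃/∂x = 0
(∇×B)₃ = ∂B₂/∂x − ∂B₁/∂y = -6*x - 2
∇×B = (30*z + 4, 0, -6*x - 2)
At (-3, -3, 3): (94, 0, 16).

(94, 0, 16)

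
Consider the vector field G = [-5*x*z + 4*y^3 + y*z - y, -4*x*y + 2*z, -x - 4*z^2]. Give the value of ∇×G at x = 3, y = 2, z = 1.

(-2, -12, -56)

(∇×G)₁ = ∂G₃/∂y − ∂G₂/∂z = -2
(∇×G)₂ = ∂G₁/∂z − ∂G₃/∂x = -5*x + y + 1
(∇×G)₃ = ∂G₂/∂x − ∂G₁/∂y = -12*y^2 - 4*y - z + 1
∇×G = (-2, -5*x + y + 1, -12*y^2 - 4*y - z + 1)
At (3, 2, 1): (-2, -12, -56).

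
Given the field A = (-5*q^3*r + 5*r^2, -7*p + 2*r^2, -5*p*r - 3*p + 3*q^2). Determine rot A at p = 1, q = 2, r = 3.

(∇×A)₁ = ∂A₃/∂q − ∂A₂/∂r = 6*q - 4*r
(∇×A)₂ = ∂A₁/∂r − ∂A₃/∂p = -5*q^3 + 15*r + 3
(∇×A)₃ = ∂A₂/∂p − ∂A₁/∂q = 15*q^2*r - 7
∇×A = (6*q - 4*r, -5*q^3 + 15*r + 3, 15*q^2*r - 7)
At (1, 2, 3): (0, 8, 173).

(0, 8, 173)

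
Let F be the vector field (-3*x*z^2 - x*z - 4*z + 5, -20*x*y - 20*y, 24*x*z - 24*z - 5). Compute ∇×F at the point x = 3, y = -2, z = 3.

(∇×F)₁ = ∂F₃/∂y − ∂F₂/∂z = 0
(∇×F)₂ = ∂F₁/∂z − ∂F₃/∂x = -6*x*z - x - 24*z - 4
(∇×F)₃ = ∂F₂/∂x − ∂F₁/∂y = -20*y
∇×F = (0, -6*x*z - x - 24*z - 4, -20*y)
At (3, -2, 3): (0, -133, 40).

(0, -133, 40)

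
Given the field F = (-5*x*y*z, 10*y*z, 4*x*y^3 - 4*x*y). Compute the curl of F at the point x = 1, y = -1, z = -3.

(∇×F)₁ = ∂F₃/∂y − ∂F₂/∂z = 12*x*y^2 - 4*x - 10*y
(∇×F)₂ = ∂F₁/∂z − ∂F₃/∂x = -5*x*y - 4*y^3 + 4*y
(∇×F)₃ = ∂F₂/∂x − ∂F₁/∂y = 5*x*z
∇×F = (12*x*y^2 - 4*x - 10*y, -5*x*y - 4*y^3 + 4*y, 5*x*z)
At (1, -1, -3): (18, 5, -15).

(18, 5, -15)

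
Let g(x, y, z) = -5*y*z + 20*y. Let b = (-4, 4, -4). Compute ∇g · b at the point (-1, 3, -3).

200

∂g/∂x = 0
∂g/∂y = -5*z + 20
∂g/∂z = -5*y
∇g at (-1, 3, -3) = (0, 35, -15)
∇g · b = (0)(-4) + (35)(4) + (-15)(-4) = 200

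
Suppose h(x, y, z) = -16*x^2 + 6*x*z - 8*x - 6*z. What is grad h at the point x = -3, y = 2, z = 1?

(94, 0, -24)

∂h/∂x = -32*x + 6*z - 8
∂h/∂y = 0
∂h/∂z = 6*x - 6
∇h = (-32*x + 6*z - 8, 0, 6*x - 6)
At (-3, 2, 1): (94, 0, -24).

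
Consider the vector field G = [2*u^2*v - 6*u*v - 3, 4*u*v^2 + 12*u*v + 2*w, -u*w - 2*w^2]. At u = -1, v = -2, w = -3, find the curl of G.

(∇×G)₁ = ∂G₃/∂v − ∂G₂/∂w = -2
(∇×G)₂ = ∂G₁/∂w − ∂G₃/∂u = w
(∇×G)₃ = ∂G₂/∂u − ∂G₁/∂v = -2*u^2 + 6*u + 4*v^2 + 12*v
∇×G = (-2, w, -2*u^2 + 6*u + 4*v^2 + 12*v)
At (-1, -2, -3): (-2, -3, -16).

(-2, -3, -16)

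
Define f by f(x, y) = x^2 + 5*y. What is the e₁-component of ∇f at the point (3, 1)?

6

(∇f)_1 = ∂f/∂x = 2*x
At (3, 1): 6.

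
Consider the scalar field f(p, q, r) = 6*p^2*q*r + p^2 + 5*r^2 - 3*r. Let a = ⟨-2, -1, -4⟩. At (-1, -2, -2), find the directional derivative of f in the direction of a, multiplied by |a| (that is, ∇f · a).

∂f/∂p = 12*p*q*r + 2*p
∂f/∂q = 6*p^2*r
∂f/∂r = 6*p^2*q + 10*r - 3
∇f at (-1, -2, -2) = (-50, -12, -35)
∇f · a = (-50)(-2) + (-12)(-1) + (-35)(-4) = 252

252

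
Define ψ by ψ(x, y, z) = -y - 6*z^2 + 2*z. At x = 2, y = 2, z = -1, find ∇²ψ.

∂²ψ/∂x² = 0
∂²ψ/∂y² = 0
∂²ψ/∂z² = -12
∇²ψ = -12
At (2, 2, -1): -12.

-12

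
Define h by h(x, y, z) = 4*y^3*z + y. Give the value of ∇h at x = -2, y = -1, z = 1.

(0, 13, -4)

∂h/∂x = 0
∂h/∂y = 12*y^2*z + 1
∂h/∂z = 4*y^3
∇h = (0, 12*y^2*z + 1, 4*y^3)
At (-2, -1, 1): (0, 13, -4).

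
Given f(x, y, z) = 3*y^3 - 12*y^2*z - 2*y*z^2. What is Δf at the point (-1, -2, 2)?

-76

∂²f/∂x² = 0
∂²f/∂y² = 6*(3*y - 4*z)
∂²f/∂z² = -4*y
∇²f = 14*y - 24*z
At (-1, -2, 2): -76.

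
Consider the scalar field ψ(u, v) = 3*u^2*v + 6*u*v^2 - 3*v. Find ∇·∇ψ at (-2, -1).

-30

∂²ψ/∂u² = 6*v
∂²ψ/∂v² = 12*u
∇²ψ = 12*u + 6*v
At (-2, -1): -30.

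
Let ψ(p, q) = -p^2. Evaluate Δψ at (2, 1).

-2

∂²ψ/∂p² = -2
∂²ψ/∂q² = 0
∇²ψ = -2
At (2, 1): -2.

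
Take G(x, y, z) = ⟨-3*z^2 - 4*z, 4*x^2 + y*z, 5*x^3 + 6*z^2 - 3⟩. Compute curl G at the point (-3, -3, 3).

(∇×G)₁ = ∂G₃/∂y − ∂G₂/∂z = -y
(∇×G)₂ = ∂G₁/∂z − ∂G₃/∂x = -15*x^2 - 6*z - 4
(∇×G)₃ = ∂G₂/∂x − ∂G₁/∂y = 8*x
∇×G = (-y, -15*x^2 - 6*z - 4, 8*x)
At (-3, -3, 3): (3, -157, -24).

(3, -157, -24)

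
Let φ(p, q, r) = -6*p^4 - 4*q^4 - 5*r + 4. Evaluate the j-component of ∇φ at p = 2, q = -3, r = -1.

432

(∇φ)_2 = ∂φ/∂q = -16*q^3
At (2, -3, -1): 432.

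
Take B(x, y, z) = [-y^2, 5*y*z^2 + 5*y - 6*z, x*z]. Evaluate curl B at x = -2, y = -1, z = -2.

(-14, 2, -2)

(∇×B)₁ = ∂B₃/∂y − ∂B₂/∂z = -10*y*z + 6
(∇×B)₂ = ∂B₁/∂z − ∂B₃/∂x = -z
(∇×B)₃ = ∂B₂/∂x − ∂B₁/∂y = 2*y
∇×B = (-10*y*z + 6, -z, 2*y)
At (-2, -1, -2): (-14, 2, -2).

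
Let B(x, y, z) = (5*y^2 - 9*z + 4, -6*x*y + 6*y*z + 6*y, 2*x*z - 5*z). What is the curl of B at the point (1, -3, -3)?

(∇×B)₁ = ∂B₃/∂y − ∂B₂/∂z = -6*y
(∇×B)₂ = ∂B₁/∂z − ∂B₃/∂x = -2*z - 9
(∇×B)₃ = ∂B₂/∂x − ∂B₁/∂y = -16*y
∇×B = (-6*y, -2*z - 9, -16*y)
At (1, -3, -3): (18, -3, 48).

(18, -3, 48)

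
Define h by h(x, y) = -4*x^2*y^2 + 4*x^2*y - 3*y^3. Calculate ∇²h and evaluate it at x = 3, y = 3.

∂²h/∂x² = 8*y*(-y + 1)
∂²h/∂y² = -2*(4*x^2 + 9*y)
∇²h = -8*x^2 - 8*y^2 - 10*y
At (3, 3): -174.

-174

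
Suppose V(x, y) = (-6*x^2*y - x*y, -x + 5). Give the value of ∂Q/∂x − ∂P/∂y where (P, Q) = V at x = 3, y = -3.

56

∂V₂/∂x = -1
∂V₁/∂y = -6*x^2 - x
Scalar curl = 6*x^2 + x - 1
At (3, -3): 56.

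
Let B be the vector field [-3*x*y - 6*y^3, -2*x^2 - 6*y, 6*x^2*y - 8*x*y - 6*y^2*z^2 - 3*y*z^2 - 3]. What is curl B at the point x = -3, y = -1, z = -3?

(∇×B)₁ = ∂B₃/∂y − ∂B₂/∂z = 6*x^2 - 8*x - 12*y*z^2 - 3*z^2
(∇×B)₂ = ∂B₁/∂z − ∂B₃/∂x = -12*x*y + 8*y
(∇×B)₃ = ∂B₂/∂x − ∂B₁/∂y = -x + 18*y^2
∇×B = (6*x^2 - 8*x - 12*y*z^2 - 3*z^2, -12*x*y + 8*y, -x + 18*y^2)
At (-3, -1, -3): (159, -44, 21).

(159, -44, 21)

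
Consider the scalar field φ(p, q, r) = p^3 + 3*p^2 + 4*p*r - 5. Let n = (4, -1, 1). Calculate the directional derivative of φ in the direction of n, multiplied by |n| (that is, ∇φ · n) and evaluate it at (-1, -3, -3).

∂φ/∂p = 3*p^2 + 6*p + 4*r
∂φ/∂q = 0
∂φ/∂r = 4*p
∇φ at (-1, -3, -3) = (-15, 0, -4)
∇φ · n = (-15)(4) + (0)(-1) + (-4)(1) = -64

-64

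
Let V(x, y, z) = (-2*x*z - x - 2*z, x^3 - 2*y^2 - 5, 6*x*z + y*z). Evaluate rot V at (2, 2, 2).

(∇×V)₁ = ∂V₃/∂y − ∂V₂/∂z = z
(∇×V)₂ = ∂V₁/∂z − ∂V₃/∂x = -2*x - 6*z - 2
(∇×V)₃ = ∂V₂/∂x − ∂V₁/∂y = 3*x^2
∇×V = (z, -2*x - 6*z - 2, 3*x^2)
At (2, 2, 2): (2, -18, 12).

(2, -18, 12)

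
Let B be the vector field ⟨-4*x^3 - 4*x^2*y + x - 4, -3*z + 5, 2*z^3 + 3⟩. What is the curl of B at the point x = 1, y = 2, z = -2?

(∇×B)₁ = ∂B₃/∂y − ∂B₂/∂z = 3
(∇×B)₂ = ∂B₁/∂z − ∂B₃/∂x = 0
(∇×B)₃ = ∂B₂/∂x − ∂B₁/∂y = 4*x^2
∇×B = (3, 0, 4*x^2)
At (1, 2, -2): (3, 0, 4).

(3, 0, 4)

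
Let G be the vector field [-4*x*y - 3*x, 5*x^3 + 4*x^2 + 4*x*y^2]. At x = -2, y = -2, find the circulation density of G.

∂G₂/∂x = 15*x^2 + 8*x + 4*y^2
∂G₁/∂y = -4*x
Scalar curl = 15*x^2 + 12*x + 4*y^2
At (-2, -2): 52.

52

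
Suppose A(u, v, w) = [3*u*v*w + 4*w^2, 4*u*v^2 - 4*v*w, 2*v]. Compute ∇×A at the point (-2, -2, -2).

(-6, -4, 4)

(∇×A)₁ = ∂A₃/∂v − ∂A₂/∂w = 4*v + 2
(∇×A)₂ = ∂A₁/∂w − ∂A₃/∂u = 3*u*v + 8*w
(∇×A)₃ = ∂A₂/∂u − ∂A₁/∂v = -3*u*w + 4*v^2
∇×A = (4*v + 2, 3*u*v + 8*w, -3*u*w + 4*v^2)
At (-2, -2, -2): (-6, -4, 4).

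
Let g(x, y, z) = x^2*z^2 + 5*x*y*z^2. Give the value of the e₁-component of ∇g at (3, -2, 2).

-16

(∇g)_1 = ∂g/∂x = 2*x*z^2 + 5*y*z^2
At (3, -2, 2): -16.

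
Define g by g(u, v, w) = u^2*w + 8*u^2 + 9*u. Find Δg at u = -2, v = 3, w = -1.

∂²g/∂u² = 2*(w + 8)
∂²g/∂v² = 0
∂²g/∂w² = 0
∇²g = 2*w + 16
At (-2, 3, -1): 14.

14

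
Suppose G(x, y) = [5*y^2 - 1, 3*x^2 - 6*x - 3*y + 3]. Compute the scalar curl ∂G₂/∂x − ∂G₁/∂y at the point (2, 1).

-4

∂G₂/∂x = 6*x - 6
∂G₁/∂y = 10*y
Scalar curl = 6*x - 10*y - 6
At (2, 1): -4.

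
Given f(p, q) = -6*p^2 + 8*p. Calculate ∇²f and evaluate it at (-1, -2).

∂²f/∂p² = -12
∂²f/∂q² = 0
∇²f = -12
At (-1, -2): -12.

-12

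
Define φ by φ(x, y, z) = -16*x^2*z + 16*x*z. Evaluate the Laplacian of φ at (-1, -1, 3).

-96

∂²φ/∂x² = -32*z
∂²φ/∂y² = 0
∂²φ/∂z² = 0
∇²φ = -32*z
At (-1, -1, 3): -96.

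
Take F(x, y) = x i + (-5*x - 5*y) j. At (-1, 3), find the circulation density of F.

∂F₂/∂x = -5
∂F₁/∂y = 0
Scalar curl = -5
At (-1, 3): -5.

-5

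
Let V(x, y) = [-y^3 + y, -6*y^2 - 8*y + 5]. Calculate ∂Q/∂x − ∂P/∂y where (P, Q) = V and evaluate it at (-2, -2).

11

∂V₂/∂x = 0
∂V₁/∂y = -3*y^2 + 1
Scalar curl = 3*y^2 - 1
At (-2, -2): 11.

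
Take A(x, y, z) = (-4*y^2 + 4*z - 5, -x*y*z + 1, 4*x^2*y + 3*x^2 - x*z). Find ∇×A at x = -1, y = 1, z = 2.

(∇×A)₁ = ∂A₃/∂y − ∂A₂/∂z = 4*x^2 + x*y
(∇×A)₂ = ∂A₁/∂z − ∂A₃/∂x = -8*x*y - 6*x + z + 4
(∇×A)₃ = ∂A₂/∂x − ∂A₁/∂y = -y*z + 8*y
∇×A = (4*x^2 + x*y, -8*x*y - 6*x + z + 4, -y*z + 8*y)
At (-1, 1, 2): (3, 20, 6).

(3, 20, 6)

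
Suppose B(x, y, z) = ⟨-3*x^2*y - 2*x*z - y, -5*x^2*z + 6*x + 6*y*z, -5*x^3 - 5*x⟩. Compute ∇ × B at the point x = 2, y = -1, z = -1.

(∇×B)₁ = ∂B₃/∂y − ∂B₂/∂z = 5*x^2 - 6*y
(∇×B)₂ = ∂B₁/∂z − ∂B₃/∂x = 15*x^2 - 2*x + 5
(∇×B)₃ = ∂B₂/∂x − ∂B₁/∂y = 3*x^2 - 10*x*z + 7
∇×B = (5*x^2 - 6*y, 15*x^2 - 2*x + 5, 3*x^2 - 10*x*z + 7)
At (2, -1, -1): (26, 61, 39).

(26, 61, 39)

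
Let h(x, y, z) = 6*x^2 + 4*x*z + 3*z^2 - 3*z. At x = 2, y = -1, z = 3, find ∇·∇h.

18

∂²h/∂x² = 12
∂²h/∂y² = 0
∂²h/∂z² = 6
∇²h = 18
At (2, -1, 3): 18.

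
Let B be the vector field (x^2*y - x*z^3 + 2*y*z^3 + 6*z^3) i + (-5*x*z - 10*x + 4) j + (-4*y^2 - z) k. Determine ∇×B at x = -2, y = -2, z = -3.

(∇×B)₁ = ∂B₃/∂y − ∂B₂/∂z = 5*x - 8*y
(∇×B)₂ = ∂B₁/∂z − ∂B₃/∂x = -3*x*z^2 + 6*y*z^2 + 18*z^2
(∇×B)₃ = ∂B₂/∂x − ∂B₁/∂y = -x^2 - 2*z^3 - 5*z - 10
∇×B = (5*x - 8*y, -3*x*z^2 + 6*y*z^2 + 18*z^2, -x^2 - 2*z^3 - 5*z - 10)
At (-2, -2, -3): (6, 108, 55).

(6, 108, 55)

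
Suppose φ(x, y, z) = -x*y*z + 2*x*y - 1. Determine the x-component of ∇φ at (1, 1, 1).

1

(∇φ)_1 = ∂φ/∂x = -y*z + 2*y
At (1, 1, 1): 1.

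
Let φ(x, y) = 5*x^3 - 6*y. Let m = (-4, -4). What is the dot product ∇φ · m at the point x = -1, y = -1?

-36

∂φ/∂x = 15*x^2
∂φ/∂y = -6
∇φ at (-1, -1) = (15, -6)
∇φ · m = (15)(-4) + (-6)(-4) = -36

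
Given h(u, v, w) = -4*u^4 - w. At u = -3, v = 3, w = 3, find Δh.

-432

∂²h/∂u² = -48*u^2
∂²h/∂v² = 0
∂²h/∂w² = 0
∇²h = -48*u^2
At (-3, 3, 3): -432.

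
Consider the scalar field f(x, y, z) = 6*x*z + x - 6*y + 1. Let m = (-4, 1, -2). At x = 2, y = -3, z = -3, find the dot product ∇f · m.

38

∂f/∂x = 6*z + 1
∂f/∂y = -6
∂f/∂z = 6*x
∇f at (2, -3, -3) = (-17, -6, 12)
∇f · m = (-17)(-4) + (-6)(1) + (12)(-2) = 38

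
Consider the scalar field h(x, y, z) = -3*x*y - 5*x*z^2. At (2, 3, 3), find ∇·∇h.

∂²h/∂x² = 0
∂²h/∂y² = 0
∂²h/∂z² = -10*x
∇²h = -10*x
At (2, 3, 3): -20.

-20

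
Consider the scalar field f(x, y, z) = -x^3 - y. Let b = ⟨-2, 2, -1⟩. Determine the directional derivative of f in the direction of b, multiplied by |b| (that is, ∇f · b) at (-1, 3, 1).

4

∂f/∂x = -3*x^2
∂f/∂y = -1
∂f/∂z = 0
∇f at (-1, 3, 1) = (-3, -1, 0)
∇f · b = (-3)(-2) + (-1)(2) + (0)(-1) = 4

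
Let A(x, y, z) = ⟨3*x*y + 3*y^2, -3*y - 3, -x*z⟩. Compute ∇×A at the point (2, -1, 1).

(∇×A)₁ = ∂A₃/∂y − ∂A₂/∂z = 0
(∇×A)₂ = ∂A₁/∂z − ∂A₃/∂x = z
(∇×A)₃ = ∂A₂/∂x − ∂A₁/∂y = -3*x - 6*y
∇×A = (0, z, -3*x - 6*y)
At (2, -1, 1): (0, 1, 0).

(0, 1, 0)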